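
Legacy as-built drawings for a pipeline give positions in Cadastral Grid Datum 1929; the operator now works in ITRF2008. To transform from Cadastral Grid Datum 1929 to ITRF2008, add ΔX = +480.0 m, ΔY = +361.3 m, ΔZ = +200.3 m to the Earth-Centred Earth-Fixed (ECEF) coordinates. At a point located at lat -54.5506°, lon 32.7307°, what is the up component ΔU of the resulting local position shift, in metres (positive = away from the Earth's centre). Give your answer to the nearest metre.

ΔU = 184 m

At φ = -54.5506°, λ = 32.7307°: sin φ = -0.814628, cos φ = 0.579984, sin λ = 0.540691, cos λ = 0.841221.
ΔU = cos φ cos λ·ΔX + cos φ sin λ·ΔY + sin φ·ΔZ = (0.579984)(0.841221)(480.0) + (0.579984)(0.540691)(361.3) + (-0.814628)(200.3) = 184.32 m.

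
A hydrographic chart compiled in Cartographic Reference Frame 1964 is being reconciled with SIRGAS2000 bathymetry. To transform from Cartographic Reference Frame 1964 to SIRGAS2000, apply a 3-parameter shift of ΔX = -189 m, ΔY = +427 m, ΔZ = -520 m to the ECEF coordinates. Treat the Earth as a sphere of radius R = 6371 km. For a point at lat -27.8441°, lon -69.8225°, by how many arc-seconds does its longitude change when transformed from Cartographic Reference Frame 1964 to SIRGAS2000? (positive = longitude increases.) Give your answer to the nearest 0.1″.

Δλ = -1.1″

sin φ = -0.467067, cos φ = 0.884222, sin λ = -0.938629, cos λ = 0.344930.
East component: ΔE = −sin λ·ΔX + cos λ·ΔY = −(-0.938629)(-189) + (0.344930)(427) = -30.12 m.
1° of latitude spans πR/180 = 111195 m; at latitude φ, 1° of longitude spans that × cos φ = 98321.0 m, so Δλ = -30.12 / 98321.0 × 3600 = -1.103″.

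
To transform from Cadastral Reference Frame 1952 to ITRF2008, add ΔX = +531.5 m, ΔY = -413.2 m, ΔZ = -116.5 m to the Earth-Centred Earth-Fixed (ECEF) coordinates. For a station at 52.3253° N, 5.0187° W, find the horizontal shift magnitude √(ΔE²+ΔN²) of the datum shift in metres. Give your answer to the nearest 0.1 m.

At φ = 52.3253°, λ = -5.0187°: sin φ = 0.791493, cos φ = 0.611178, sin λ = -0.087481, cos λ = 0.996166.
ΔE = −sin λ·ΔX + cos λ·ΔY = −(-0.087481)·(531.5) + (0.996166)·(-413.2) = -365.12 m.
ΔN = −sin φ cos λ·ΔX − sin φ sin λ·ΔY + cos φ·ΔZ = −(0.791493)(0.996166)(531.5) − (0.791493)(-0.087481)(-413.2) + (0.611178)(-116.5) = -518.88 m.
Horizontal magnitude = √(ΔE² + ΔN²) = √((-365.12)² + (-518.88)²) = 634.47 m.

634.5 m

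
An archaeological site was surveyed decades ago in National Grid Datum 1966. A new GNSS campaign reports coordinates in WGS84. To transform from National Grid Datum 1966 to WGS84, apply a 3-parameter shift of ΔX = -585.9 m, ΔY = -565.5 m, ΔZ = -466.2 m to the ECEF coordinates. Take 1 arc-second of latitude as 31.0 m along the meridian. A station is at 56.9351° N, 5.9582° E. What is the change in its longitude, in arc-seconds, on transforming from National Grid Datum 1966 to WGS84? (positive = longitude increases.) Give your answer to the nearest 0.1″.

Δλ = -29.7″

sin φ = 0.838053, cos φ = 0.545589, sin λ = 0.103803, cos λ = 0.994598.
East component: ΔE = −sin λ·ΔX + cos λ·ΔY = −(0.103803)(-585.9) + (0.994598)(-565.5) = -501.63 m.
1° of latitude spans 3600 × 31.00 = 111600 m; at latitude φ, 1° of longitude spans that × cos φ = 60887.7 m, so Δλ = -501.63 / 60887.7 × 3600 = -29.659″.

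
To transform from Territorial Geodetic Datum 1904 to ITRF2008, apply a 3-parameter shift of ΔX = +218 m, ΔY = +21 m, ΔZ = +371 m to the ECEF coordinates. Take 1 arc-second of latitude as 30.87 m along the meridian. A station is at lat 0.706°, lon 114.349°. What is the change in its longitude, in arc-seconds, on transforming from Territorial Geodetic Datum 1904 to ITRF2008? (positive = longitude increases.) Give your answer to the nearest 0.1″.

sin φ = 0.012322, cos φ = 0.999924, sin λ = 0.911051, cos λ = -0.412294.
East component: ΔE = −sin λ·ΔX + cos λ·ΔY = −(0.911051)(218) + (-0.412294)(21) = -207.27 m.
1° of latitude spans 3600 × 30.87 = 111132 m; at latitude φ, 1° of longitude spans that × cos φ = 111123.6 m, so Δλ = -207.27 / 111123.6 × 3600 = -6.715″.

Δλ = -6.7″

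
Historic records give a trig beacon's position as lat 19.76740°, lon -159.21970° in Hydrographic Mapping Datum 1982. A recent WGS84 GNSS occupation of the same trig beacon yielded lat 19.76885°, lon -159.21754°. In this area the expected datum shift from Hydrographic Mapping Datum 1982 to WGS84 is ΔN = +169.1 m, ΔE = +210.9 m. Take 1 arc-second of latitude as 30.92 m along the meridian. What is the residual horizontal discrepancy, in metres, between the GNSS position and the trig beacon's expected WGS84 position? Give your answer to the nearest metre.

17 m

Observed coordinate differences: Δφ = +0.00145°, Δλ = +0.00216°.
Converting to metres (1° lat = 111312 m, cos φ = 0.941073): observed ΔN = 161.4 m, observed ΔE = 226.3 m.
Subtracting the expected shift leaves a residual of 161.4 − (169.1) = -7.7 m north and 226.3 − (210.9) = 15.4 m east.
Residual distance = √((-7.7)² + 15.4²) = 17.2 m.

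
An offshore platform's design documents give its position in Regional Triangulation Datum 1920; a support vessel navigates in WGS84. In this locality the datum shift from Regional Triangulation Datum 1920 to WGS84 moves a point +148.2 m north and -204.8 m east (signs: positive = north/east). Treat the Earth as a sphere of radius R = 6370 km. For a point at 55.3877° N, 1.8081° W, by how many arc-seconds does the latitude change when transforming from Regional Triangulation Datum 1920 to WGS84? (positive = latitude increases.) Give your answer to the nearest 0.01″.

On a sphere of radius R, 1 rad of latitude = R, so Δφ = ΔN / R = 148.2 / 6370000 = 2.3265e-05 rad = 4.799″.

Δφ = 4.80″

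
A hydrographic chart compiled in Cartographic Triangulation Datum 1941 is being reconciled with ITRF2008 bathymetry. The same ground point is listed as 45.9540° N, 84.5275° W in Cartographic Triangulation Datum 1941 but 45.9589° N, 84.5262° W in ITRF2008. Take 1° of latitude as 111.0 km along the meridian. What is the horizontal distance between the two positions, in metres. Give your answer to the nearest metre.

Δφ = 45.9589° − 45.9540° = +0.0049°; Δλ = -84.5262° − -84.5275° = +0.0013°.
ΔN = Δφ × 111000 = 543.9 m; ΔE = Δλ × 111000 × cos(45.9540°) = +0.0013 × 111000 × 0.695236 = 100.3 m.
Distance = √(ΔE² + ΔN²) = √(100.3² + 543.9²) = 553.1 m.

553 m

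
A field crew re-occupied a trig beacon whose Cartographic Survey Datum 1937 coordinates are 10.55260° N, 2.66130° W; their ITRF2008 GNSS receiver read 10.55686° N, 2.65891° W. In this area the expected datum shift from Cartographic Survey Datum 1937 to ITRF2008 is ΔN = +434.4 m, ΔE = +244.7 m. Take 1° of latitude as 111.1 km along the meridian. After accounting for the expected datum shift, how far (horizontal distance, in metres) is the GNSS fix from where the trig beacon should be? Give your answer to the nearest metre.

42 m

Observed coordinate differences: Δφ = +0.00426°, Δλ = +0.00239°.
Converting to metres (1° lat = 111100 m, cos φ = 0.983087): observed ΔN = 473.3 m, observed ΔE = 261.0 m.
Subtracting the expected shift leaves a residual of 473.3 − (434.4) = 38.9 m north and 261.0 − (244.7) = 16.3 m east.
Residual distance = √(38.9² + 16.3²) = 42.2 m.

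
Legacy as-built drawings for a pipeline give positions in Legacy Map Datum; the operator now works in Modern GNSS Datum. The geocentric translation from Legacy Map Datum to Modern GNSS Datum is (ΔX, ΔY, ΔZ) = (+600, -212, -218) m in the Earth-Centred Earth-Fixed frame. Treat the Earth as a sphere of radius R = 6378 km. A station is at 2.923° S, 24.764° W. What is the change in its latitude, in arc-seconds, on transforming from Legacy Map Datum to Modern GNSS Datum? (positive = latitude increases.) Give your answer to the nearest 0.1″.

Δφ = -6.0″

sin φ = -0.050994, cos φ = 0.998699, sin λ = -0.418882, cos λ = 0.908041.
North component: ΔN = −sin φ cos λ·ΔX − sin φ sin λ·ΔY + cos φ·ΔZ = −(-0.050994)(0.908041)(600) − (-0.050994)(-0.418882)(-212) + (0.998699)(-218) = -185.41 m.
1° of latitude spans πR/180 = 111317 m, so Δφ = -185.41 / 111317 × 3600 = -5.996″.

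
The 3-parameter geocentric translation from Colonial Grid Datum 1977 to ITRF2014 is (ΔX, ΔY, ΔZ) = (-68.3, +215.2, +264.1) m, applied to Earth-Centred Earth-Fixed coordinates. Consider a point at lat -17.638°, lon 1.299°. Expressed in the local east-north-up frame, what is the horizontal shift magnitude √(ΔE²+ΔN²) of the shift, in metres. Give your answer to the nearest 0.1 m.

The local east axis at (φ, λ) is (−sin λ, cos λ, 0), so ΔE = −sin(1.299°)·(-68.3) + cos(1.299°)·215.2 = 216.69 m.
The local north axis is (−sin φ cos λ, −sin φ sin λ, cos φ), giving ΔN = -20.690 + 1.478 + 251.685 = 232.47 m.
Horizontal magnitude = √(ΔE² + ΔN²) = √(216.69² + 232.47²) = 317.80 m.

317.8 m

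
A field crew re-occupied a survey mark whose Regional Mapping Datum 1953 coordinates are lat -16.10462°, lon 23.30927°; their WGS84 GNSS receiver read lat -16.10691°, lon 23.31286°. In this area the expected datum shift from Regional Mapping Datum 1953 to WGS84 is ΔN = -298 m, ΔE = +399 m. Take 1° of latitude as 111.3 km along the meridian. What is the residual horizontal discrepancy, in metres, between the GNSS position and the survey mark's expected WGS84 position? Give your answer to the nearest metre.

46 m

Observed coordinate differences: Δφ = -0.00229°, Δλ = +0.00359°.
Converting to metres (1° lat = 111300 m, cos φ = 0.960757): observed ΔN = -254.9 m, observed ΔE = 383.9 m.
Subtracting the expected shift leaves a residual of -254.9 − (-298) = 43.1 m north and 383.9 − (399) = -15.1 m east.
Residual distance = √(43.1² + (-15.1)²) = 45.7 m.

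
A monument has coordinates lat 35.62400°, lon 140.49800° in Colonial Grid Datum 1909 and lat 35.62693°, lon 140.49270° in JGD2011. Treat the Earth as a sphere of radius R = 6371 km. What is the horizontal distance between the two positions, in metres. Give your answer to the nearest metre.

Δφ = 35.62693° − 35.62400° = +0.00293°; Δλ = 140.49270° − 140.49800° = -0.00530°.
1° along a meridian = πR/180 = 111195 m.
ΔN = Δφ × 111195 = 325.8 m; ΔE = Δλ × 111195 × cos(35.62400°) = -0.00530 × 111195 × 0.812857 = -479.0 m.
Distance = √(ΔE² + ΔN²) = √((-479.0)² + 325.8²) = 579.3 m.

579 m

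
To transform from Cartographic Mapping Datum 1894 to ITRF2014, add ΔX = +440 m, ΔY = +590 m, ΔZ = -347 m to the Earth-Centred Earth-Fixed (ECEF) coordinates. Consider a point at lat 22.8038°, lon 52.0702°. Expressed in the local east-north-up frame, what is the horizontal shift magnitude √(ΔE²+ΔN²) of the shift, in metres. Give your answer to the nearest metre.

The local east axis at (φ, λ) is (−sin λ, cos λ, 0), so ΔE = −sin(52.0702°)·440 + cos(52.0702°)·590 = 15.61 m.
The local north axis is (−sin φ cos λ, −sin φ sin λ, cos φ), giving ΔN = -104.826 − 180.367 − 319.878 = -605.07 m.
Horizontal magnitude = √(ΔE² + ΔN²) = √(15.61² + (-605.07)²) = 605.27 m.

605 m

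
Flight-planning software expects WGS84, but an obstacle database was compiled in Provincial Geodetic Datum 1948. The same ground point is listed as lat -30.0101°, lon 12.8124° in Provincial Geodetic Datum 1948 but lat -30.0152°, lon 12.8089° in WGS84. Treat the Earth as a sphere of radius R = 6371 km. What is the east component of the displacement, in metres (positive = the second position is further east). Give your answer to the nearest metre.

Δφ = -30.0152° − -30.0101° = -0.0051°; Δλ = 12.8089° − 12.8124° = -0.0035°.
1° along a meridian = πR/180 = 111195 m.
ΔN = Δφ × 111195 = -567.1 m; ΔE = Δλ × 111195 × cos(-30.0101°) = -0.0035 × 111195 × 0.865937 = -337.0 m.

ΔE = -337 m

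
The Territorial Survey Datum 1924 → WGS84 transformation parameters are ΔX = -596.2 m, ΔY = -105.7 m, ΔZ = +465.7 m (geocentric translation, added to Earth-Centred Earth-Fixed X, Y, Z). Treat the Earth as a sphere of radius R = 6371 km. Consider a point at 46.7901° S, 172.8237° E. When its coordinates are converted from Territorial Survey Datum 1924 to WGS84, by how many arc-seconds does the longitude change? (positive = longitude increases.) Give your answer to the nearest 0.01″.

Δλ = 8.48″

sin φ = -0.728850, cos φ = 0.684673, sin λ = 0.124923, cos λ = -0.992166.
East component: ΔE = −sin λ·ΔX + cos λ·ΔY = −(0.124923)(-596.2) + (-0.992166)(-105.7) = 179.35 m.
1° of latitude spans πR/180 = 111195 m; at latitude φ, 1° of longitude spans that × cos φ = 76132.2 m, so Δλ = 179.35 / 76132.2 × 3600 = 8.481″.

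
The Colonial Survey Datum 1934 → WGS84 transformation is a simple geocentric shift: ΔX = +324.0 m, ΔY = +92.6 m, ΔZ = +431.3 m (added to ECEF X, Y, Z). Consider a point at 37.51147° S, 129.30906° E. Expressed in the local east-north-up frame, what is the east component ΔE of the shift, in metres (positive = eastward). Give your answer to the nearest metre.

The local east axis at (φ, λ) is (−sin λ, cos λ, 0), so ΔE = −sin(129.30906°)·324.0 + cos(129.30906°)·92.6 = -309.35 m.

ΔE = -309 m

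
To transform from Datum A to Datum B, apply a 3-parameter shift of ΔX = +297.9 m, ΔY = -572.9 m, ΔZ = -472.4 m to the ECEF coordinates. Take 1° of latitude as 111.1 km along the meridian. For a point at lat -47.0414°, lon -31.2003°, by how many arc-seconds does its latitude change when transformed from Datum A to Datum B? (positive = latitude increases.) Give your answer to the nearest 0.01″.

Δφ = 2.65″

sin φ = -0.731846, cos φ = 0.681470, sin λ = -0.518031, cos λ = 0.855362.
North component: ΔN = −sin φ cos λ·ΔX − sin φ sin λ·ΔY + cos φ·ΔZ = −(-0.731846)(0.855362)(297.9) − (-0.731846)(-0.518031)(-572.9) + (0.681470)(-472.4) = 81.75 m.
1° of latitude spans 111100 m, so Δφ = 81.75 / 111100 × 3600 = 2.649″.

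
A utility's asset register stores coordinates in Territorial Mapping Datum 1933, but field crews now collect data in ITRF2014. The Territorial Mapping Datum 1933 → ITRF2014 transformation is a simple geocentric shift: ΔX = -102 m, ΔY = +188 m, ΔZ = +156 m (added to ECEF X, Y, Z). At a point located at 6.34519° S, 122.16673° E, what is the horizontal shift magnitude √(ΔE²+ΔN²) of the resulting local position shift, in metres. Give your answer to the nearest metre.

The local east axis at (φ, λ) is (−sin λ, cos λ, 0), so ΔE = −sin(122.16673°)·(-102) + cos(122.16673°)·188 = -13.75 m.
The local north axis is (−sin φ cos λ, −sin φ sin λ, cos φ), giving ΔN = 6.001 + 17.588 + 155.044 = 178.63 m.
Horizontal magnitude = √(ΔE² + ΔN²) = √((-13.75)² + 178.63²) = 179.16 m.

179 m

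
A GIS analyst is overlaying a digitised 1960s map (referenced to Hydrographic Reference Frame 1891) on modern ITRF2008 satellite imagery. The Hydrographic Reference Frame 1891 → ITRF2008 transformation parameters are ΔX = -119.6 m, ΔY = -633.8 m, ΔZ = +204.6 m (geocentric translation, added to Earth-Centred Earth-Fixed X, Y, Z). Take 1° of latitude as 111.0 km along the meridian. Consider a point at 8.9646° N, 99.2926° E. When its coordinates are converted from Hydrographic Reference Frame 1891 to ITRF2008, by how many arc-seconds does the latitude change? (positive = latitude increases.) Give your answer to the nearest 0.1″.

Δφ = 9.6″

sin φ = 0.155824, cos φ = 0.987785, sin λ = 0.986877, cos λ = -0.161476.
North component: ΔN = −sin φ cos λ·ΔX − sin φ sin λ·ΔY + cos φ·ΔZ = −(0.155824)(-0.161476)(-119.6) − (0.155824)(0.986877)(-633.8) + (0.987785)(204.6) = 296.56 m.
1° of latitude spans 111000 m, so Δφ = 296.56 / 111000 × 3600 = 9.618″.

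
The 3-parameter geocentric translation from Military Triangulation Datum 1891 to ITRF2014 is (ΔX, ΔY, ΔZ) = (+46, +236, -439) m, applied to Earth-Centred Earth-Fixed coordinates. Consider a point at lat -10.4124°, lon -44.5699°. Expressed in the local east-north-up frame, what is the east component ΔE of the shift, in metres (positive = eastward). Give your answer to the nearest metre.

At φ = -10.4124°, λ = -44.5699°: sin φ = -0.180732, cos φ = 0.983532, sin λ = -0.701779, cos λ = 0.712395.
ΔE = −sin λ·ΔX + cos λ·ΔY = −(-0.701779)·(46) + (0.712395)·(236) = 200.41 m.

ΔE = 200 m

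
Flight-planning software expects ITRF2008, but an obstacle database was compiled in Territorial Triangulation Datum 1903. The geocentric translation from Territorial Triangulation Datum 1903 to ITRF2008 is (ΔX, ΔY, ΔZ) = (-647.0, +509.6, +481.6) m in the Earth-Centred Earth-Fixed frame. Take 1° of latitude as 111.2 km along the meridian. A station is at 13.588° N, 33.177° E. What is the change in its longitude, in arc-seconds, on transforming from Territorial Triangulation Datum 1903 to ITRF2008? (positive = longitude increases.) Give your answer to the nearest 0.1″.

Δλ = 26.0″

sin φ = 0.234939, cos φ = 0.972010, sin λ = 0.547227, cos λ = 0.836984.
East component: ΔE = −sin λ·ΔX + cos λ·ΔY = −(0.547227)(-647.0) + (0.836984)(509.6) = 780.58 m.
1° of latitude spans 111200 m; at latitude φ, 1° of longitude spans that × cos φ = 108087.5 m, so Δλ = 780.58 / 108087.5 × 3600 = 25.998″.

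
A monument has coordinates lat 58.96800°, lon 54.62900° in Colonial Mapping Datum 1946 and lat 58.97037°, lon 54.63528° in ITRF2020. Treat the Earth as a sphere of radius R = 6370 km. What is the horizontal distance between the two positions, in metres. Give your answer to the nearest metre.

Δφ = 58.97037° − 58.96800° = +0.00237°; Δλ = 54.63528° − 54.62900° = +0.00628°.
1° along a meridian = πR/180 = 111177 m.
ΔN = Δφ × 111177 = 263.5 m; ΔE = Δλ × 111177 × cos(58.96800°) = +0.00628 × 111177 × 0.515517 = 359.9 m.
Distance = √(ΔE² + ΔN²) = √(359.9² + 263.5²) = 446.1 m.

446 m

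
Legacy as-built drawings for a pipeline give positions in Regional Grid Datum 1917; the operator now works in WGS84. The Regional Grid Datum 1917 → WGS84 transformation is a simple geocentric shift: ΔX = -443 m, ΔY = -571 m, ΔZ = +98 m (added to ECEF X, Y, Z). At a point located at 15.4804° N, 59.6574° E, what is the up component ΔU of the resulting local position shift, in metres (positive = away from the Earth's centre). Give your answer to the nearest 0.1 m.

At φ = 15.4804°, λ = 59.6574°: sin φ = 0.266909, cos φ = 0.963722, sin λ = 0.863020, cos λ = 0.505169.
ΔU = cos φ cos λ·ΔX + cos φ sin λ·ΔY + sin φ·ΔZ = (0.963722)(0.505169)(-443) + (0.963722)(0.863020)(-571) + (0.266909)(98) = -664.42 m.

ΔU = -664.4 m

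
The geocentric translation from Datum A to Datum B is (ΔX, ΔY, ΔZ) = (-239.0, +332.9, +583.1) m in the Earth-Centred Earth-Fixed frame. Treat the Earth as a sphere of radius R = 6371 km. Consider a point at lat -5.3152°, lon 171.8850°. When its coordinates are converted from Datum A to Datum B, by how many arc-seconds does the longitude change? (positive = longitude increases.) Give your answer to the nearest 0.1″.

sin φ = -0.092635, cos φ = 0.995700, sin λ = 0.141160, cos λ = -0.989987.
East component: ΔE = −sin λ·ΔX + cos λ·ΔY = −(0.141160)(-239.0) + (-0.989987)(332.9) = -295.83 m.
1° of latitude spans πR/180 = 111195 m; at latitude φ, 1° of longitude spans that × cos φ = 110716.8 m, so Δλ = -295.83 / 110716.8 × 3600 = -9.619″.

Δλ = -9.6″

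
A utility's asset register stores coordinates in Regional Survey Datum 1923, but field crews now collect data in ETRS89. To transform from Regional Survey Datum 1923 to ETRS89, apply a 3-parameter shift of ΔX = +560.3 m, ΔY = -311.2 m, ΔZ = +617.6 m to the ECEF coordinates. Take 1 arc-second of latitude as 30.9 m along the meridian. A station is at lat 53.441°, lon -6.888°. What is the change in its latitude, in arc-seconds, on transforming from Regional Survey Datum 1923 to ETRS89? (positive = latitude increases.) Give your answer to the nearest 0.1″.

Δφ = -3.5″

sin φ = 0.803244, cos φ = 0.595650, sin λ = -0.119929, cos λ = 0.992782.
North component: ΔN = −sin φ cos λ·ΔX − sin φ sin λ·ΔY + cos φ·ΔZ = −(0.803244)(0.992782)(560.3) − (0.803244)(-0.119929)(-311.2) + (0.595650)(617.6) = -108.91 m.
1° of latitude spans 3600 × 30.90 = 111240 m, so Δφ = -108.91 / 111240 × 3600 = -3.525″.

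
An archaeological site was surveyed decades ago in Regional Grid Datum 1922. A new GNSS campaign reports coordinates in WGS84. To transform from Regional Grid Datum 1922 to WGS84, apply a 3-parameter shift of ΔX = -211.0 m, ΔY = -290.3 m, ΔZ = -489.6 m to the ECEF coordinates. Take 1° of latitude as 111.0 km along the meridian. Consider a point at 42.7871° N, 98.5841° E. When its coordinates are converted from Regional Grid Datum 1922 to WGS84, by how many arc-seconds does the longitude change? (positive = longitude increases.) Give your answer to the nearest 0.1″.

sin φ = 0.679276, cos φ = 0.733883, sin λ = 0.988798, cos λ = -0.149261.
East component: ΔE = −sin λ·ΔX + cos λ·ΔY = −(0.988798)(-211.0) + (-0.149261)(-290.3) = 251.97 m.
1° of latitude spans 111000 m; at latitude φ, 1° of longitude spans that × cos φ = 81461.0 m, so Δλ = 251.97 / 81461.0 × 3600 = 11.135″.

Δλ = 11.1″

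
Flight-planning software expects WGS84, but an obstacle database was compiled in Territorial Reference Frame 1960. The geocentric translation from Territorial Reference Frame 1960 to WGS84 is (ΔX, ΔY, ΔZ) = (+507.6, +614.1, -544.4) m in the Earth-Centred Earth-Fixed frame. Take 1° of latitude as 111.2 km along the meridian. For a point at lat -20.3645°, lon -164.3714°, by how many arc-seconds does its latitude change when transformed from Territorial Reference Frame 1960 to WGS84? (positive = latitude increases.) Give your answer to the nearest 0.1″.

Δφ = -23.9″

sin φ = -0.347991, cos φ = 0.937498, sin λ = -0.269401, cos λ = -0.963028.
North component: ΔN = −sin φ cos λ·ΔX − sin φ sin λ·ΔY + cos φ·ΔZ = −(-0.347991)(-0.963028)(507.6) − (-0.347991)(-0.269401)(614.1) + (0.937498)(-544.4) = -738.05 m.
1° of latitude spans 111200 m, so Δφ = -738.05 / 111200 × 3600 = -23.894″.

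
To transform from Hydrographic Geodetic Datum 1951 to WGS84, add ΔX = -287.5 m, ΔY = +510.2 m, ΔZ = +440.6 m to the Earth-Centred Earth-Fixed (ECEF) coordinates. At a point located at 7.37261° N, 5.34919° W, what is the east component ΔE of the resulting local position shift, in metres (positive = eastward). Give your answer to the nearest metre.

ΔE = 481 m

At φ = 7.37261°, λ = -5.34919°: sin φ = 0.128322, cos φ = 0.991733, sin λ = -0.093225, cos λ = 0.995645.
ΔE = −sin λ·ΔX + cos λ·ΔY = −(-0.093225)·(-287.5) + (0.995645)·(510.2) = 481.18 m.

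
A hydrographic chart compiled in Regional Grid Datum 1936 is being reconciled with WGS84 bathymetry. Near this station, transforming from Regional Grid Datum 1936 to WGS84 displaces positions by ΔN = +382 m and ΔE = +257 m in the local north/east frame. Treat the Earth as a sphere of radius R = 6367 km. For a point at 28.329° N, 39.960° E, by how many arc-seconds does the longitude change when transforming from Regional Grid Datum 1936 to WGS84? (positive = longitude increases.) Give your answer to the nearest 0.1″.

Δλ = 9.5″

At latitude 28.329°, cos φ = 0.880237.
One radian of longitude at latitude φ spans R cos φ, so Δλ = ΔE / (R cos φ) = 257.0 / (6367000 × 0.880237) = 4.5856e-05 rad = 9.459″.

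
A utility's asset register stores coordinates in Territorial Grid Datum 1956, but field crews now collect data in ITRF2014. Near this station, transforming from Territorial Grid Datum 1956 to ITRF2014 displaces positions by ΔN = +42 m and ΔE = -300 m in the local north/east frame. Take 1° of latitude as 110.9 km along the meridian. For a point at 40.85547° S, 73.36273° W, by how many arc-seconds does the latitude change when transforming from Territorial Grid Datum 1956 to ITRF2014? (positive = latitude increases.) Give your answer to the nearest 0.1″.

Δφ = 1.4″

1° of latitude = 110.9 km, so Δφ = 42.0 / 110900 = 0.0003787° = 1.363″.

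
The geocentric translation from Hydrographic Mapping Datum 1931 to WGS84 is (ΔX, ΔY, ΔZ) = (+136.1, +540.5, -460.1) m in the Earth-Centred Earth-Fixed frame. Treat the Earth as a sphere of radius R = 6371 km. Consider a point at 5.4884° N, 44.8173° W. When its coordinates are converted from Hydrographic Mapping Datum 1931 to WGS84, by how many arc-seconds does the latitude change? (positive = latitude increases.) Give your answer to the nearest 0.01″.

Δφ = -13.95″

sin φ = 0.095644, cos φ = 0.995416, sin λ = -0.704848, cos λ = 0.709358.
North component: ΔN = −sin φ cos λ·ΔX − sin φ sin λ·ΔY + cos φ·ΔZ = −(0.095644)(0.709358)(136.1) − (0.095644)(-0.704848)(540.5) + (0.995416)(-460.1) = -430.79 m.
1° of latitude spans πR/180 = 111195 m, so Δφ = -430.79 / 111195 × 3600 = -13.947″.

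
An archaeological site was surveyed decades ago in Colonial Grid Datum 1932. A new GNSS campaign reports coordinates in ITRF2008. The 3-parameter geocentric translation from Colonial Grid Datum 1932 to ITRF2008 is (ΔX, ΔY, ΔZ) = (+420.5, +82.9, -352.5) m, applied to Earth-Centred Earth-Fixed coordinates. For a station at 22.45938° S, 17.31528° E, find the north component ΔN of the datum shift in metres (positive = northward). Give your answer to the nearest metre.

ΔN = -163 m

The local north axis is (−sin φ cos λ, −sin φ sin λ, cos φ), giving ΔN = 153.363 + 9.426 − 325.763 = -162.97 m.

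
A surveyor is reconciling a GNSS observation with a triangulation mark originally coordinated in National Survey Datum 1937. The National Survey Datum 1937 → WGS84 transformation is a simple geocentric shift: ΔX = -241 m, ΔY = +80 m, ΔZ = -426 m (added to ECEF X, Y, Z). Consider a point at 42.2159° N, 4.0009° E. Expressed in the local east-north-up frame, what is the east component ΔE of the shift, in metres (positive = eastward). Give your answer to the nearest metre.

At φ = 42.2159°, λ = 4.0009°: sin φ = 0.671926, cos φ = 0.740618, sin λ = 0.069772, cos λ = 0.997563.
ΔE = −sin λ·ΔX + cos λ·ΔY = −(0.069772)·(-241) + (0.997563)·(80) = 96.62 m.

ΔE = 97 m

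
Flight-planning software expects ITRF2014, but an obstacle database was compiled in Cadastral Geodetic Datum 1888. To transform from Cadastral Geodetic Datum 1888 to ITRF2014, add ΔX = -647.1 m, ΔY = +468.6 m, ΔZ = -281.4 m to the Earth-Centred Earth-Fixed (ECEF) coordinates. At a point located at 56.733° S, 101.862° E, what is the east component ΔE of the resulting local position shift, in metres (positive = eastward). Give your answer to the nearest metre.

The local east axis at (φ, λ) is (−sin λ, cos λ, 0), so ΔE = −sin(101.862°)·(-647.1) + cos(101.862°)·468.6 = 536.96 m.

ΔE = 537 m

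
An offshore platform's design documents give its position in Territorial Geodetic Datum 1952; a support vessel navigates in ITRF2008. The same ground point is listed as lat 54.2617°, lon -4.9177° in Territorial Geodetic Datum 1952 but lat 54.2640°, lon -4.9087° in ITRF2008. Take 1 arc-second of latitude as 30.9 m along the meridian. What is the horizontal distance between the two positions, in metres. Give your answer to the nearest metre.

Δφ = 54.2640° − 54.2617° = +0.0023°; Δλ = -4.9087° − -4.9177° = +0.0090°.
1° of latitude = 3600 × 30.90 = 111240 m.
ΔN = Δφ × 111240 = 255.9 m; ΔE = Δλ × 111240 × cos(54.2617°) = +0.0090 × 111240 × 0.584084 = 584.8 m.
Distance = √(ΔE² + ΔN²) = √(584.8² + 255.9²) = 638.3 m.

638 m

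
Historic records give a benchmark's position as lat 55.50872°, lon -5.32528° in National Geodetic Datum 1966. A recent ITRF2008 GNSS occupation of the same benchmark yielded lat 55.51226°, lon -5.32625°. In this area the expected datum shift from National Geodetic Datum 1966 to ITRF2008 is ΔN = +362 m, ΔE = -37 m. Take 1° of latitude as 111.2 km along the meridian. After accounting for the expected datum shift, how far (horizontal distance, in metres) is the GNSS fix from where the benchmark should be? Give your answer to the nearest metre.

40 m

Observed coordinate differences: Δφ = +0.00354°, Δλ = -0.00097°.
Converting to metres (1° lat = 111200 m, cos φ = 0.566281): observed ΔN = 393.6 m, observed ΔE = -61.1 m.
Subtracting the expected shift leaves a residual of 393.6 − (362) = 31.6 m north and -61.1 − (-37) = -24.1 m east.
Residual distance = √(31.6² + (-24.1)²) = 39.8 m.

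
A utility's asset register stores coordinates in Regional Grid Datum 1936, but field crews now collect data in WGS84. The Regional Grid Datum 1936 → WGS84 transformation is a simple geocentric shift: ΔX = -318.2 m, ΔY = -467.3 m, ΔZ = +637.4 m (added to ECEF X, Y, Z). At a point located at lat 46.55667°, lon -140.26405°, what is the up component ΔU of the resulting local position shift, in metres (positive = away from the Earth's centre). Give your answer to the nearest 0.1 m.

At φ = 46.55667°, λ = -140.26405°: sin φ = 0.726055, cos φ = 0.687637, sin λ = -0.639250, cos λ = -0.768999.
ΔU = cos φ cos λ·ΔX + cos φ sin λ·ΔY + sin φ·ΔZ = (0.687637)(-0.768999)(-318.2) + (0.687637)(-0.639250)(-467.3) + (0.726055)(637.4) = 836.46 m.

ΔU = 836.5 m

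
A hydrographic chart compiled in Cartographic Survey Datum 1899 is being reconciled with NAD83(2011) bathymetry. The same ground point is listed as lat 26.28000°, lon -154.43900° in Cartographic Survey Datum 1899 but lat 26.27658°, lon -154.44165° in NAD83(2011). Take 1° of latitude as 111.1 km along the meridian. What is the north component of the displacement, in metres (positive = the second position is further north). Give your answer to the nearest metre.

ΔN = -380 m

Δφ = 26.27658° − 26.28000° = -0.00342°; Δλ = -154.44165° − -154.43900° = -0.00265°.
ΔN = Δφ × 111100 = -380.0 m; ΔE = Δλ × 111100 × cos(26.28000°) = -0.00265 × 111100 × 0.896641 = -264.0 m.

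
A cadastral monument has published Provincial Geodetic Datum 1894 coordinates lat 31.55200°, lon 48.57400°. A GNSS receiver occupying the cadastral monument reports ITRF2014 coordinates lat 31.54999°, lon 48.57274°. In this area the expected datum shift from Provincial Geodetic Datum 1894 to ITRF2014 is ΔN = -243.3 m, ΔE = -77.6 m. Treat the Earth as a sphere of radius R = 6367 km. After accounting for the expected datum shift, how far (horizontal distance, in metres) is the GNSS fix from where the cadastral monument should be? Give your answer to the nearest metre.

Observed coordinate differences: Δφ = -0.00201°, Δλ = -0.00126°.
Converting to metres (1° lat = 111125 m, cos φ = 0.852166): observed ΔN = -223.4 m, observed ΔE = -119.3 m.
Subtracting the expected shift leaves a residual of -223.4 − (-243.3) = 19.9 m north and -119.3 − (-77.6) = -41.7 m east.
Residual distance = √(19.9² + (-41.7)²) = 46.2 m.

46 m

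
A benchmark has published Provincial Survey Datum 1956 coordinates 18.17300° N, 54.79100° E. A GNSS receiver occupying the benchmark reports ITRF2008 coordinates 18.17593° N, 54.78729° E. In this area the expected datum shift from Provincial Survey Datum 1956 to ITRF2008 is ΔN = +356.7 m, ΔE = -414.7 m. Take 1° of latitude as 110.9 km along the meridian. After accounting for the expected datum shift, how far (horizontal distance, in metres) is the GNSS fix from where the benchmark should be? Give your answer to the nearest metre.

40 m

Observed coordinate differences: Δφ = +0.00293°, Δλ = -0.00371°.
Converting to metres (1° lat = 110900 m, cos φ = 0.950119): observed ΔN = 324.9 m, observed ΔE = -390.9 m.
Subtracting the expected shift leaves a residual of 324.9 − (356.7) = -31.8 m north and -390.9 − (-414.7) = 23.8 m east.
Residual distance = √((-31.8)² + 23.8²) = 39.7 m.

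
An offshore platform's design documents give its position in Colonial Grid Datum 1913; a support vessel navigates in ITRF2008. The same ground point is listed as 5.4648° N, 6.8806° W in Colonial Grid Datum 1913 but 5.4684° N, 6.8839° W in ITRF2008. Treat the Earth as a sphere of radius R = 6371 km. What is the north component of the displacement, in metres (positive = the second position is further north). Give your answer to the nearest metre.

ΔN = 400 m

Δφ = 5.4684° − 5.4648° = +0.0036°; Δλ = -6.8839° − -6.8806° = -0.0033°.
1° along a meridian = πR/180 = 111195 m.
ΔN = Δφ × 111195 = 400.3 m; ΔE = Δλ × 111195 × cos(5.4648°) = -0.0033 × 111195 × 0.995455 = -365.3 m.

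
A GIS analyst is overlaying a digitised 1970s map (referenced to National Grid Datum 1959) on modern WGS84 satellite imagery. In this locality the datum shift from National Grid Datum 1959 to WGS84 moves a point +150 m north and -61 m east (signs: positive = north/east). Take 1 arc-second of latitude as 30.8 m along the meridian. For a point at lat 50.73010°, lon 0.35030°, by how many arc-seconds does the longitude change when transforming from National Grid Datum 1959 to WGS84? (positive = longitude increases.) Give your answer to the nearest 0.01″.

At latitude 50.73010°, cos φ = 0.632974.
1″ of longitude at this latitude = 30.80 × cos φ = 19.4956 m, so Δλ = -61.0 / 19.4956 = -3.129″.

Δλ = -3.13″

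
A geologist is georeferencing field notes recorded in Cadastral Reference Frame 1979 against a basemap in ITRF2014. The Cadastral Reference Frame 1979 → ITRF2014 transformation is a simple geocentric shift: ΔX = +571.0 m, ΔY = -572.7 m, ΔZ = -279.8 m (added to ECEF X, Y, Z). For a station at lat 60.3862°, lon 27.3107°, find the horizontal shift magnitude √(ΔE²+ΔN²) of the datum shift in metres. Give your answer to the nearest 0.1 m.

847.0 m

At φ = 60.3862°, λ = 27.3107°: sin φ = 0.869376, cos φ = 0.494151, sin λ = 0.458815, cos λ = 0.888532.
ΔE = −sin λ·ΔX + cos λ·ΔY = −(0.458815)·(571.0) + (0.888532)·(-572.7) = -770.85 m.
ΔN = −sin φ cos λ·ΔX − sin φ sin λ·ΔY + cos φ·ΔZ = −(0.869376)(0.888532)(571.0) − (0.869376)(0.458815)(-572.7) + (0.494151)(-279.8) = -350.90 m.
Horizontal magnitude = √(ΔE² + ΔN²) = √((-770.85)² + (-350.90)²) = 846.96 m.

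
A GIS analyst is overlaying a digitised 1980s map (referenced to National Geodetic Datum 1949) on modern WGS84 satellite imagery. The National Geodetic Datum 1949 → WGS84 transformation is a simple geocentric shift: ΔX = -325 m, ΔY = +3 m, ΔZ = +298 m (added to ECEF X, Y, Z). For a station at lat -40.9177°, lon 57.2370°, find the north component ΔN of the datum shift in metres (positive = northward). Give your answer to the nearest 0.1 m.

ΔN = 111.6 m

The local north axis is (−sin φ cos λ, −sin φ sin λ, cos φ), giving ΔN = -115.196 + 1.652 + 225.184 = 111.64 m.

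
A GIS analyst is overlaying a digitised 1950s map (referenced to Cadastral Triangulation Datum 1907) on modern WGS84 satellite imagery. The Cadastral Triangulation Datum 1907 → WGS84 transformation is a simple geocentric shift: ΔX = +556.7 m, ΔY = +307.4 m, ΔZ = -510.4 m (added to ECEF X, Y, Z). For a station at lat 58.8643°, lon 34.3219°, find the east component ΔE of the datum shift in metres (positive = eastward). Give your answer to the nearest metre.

At φ = 58.8643°, λ = 34.3219°: sin φ = 0.855945, cos φ = 0.517067, sin λ = 0.563842, cos λ = 0.825883.
ΔE = −sin λ·ΔX + cos λ·ΔY = −(0.563842)·(556.7) + (0.825883)·(307.4) = -60.01 m.

ΔE = -60 m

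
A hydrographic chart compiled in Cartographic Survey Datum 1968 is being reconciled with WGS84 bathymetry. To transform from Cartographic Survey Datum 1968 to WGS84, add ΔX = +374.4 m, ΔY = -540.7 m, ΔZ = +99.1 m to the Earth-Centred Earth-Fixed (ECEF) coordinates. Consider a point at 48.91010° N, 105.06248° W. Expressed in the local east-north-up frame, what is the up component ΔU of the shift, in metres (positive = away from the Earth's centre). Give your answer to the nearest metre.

At φ = 48.91010°, λ = -105.06248°: sin φ = 0.753679, cos φ = 0.657242, sin λ = -0.965643, cos λ = -0.259872.
ΔU = cos φ cos λ·ΔX + cos φ sin λ·ΔY + sin φ·ΔZ = (0.657242)(-0.259872)(374.4) + (0.657242)(-0.965643)(-540.7) + (0.753679)(99.1) = 353.90 m.

ΔU = 354 m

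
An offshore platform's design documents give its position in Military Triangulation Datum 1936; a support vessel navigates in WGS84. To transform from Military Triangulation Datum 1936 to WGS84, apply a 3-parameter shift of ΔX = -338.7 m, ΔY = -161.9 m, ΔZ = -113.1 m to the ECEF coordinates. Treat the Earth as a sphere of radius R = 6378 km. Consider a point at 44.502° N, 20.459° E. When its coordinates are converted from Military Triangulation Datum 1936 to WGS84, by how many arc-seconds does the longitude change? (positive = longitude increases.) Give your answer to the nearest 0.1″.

sin φ = 0.700934, cos φ = 0.713226, sin λ = 0.349537, cos λ = 0.936923.
East component: ΔE = −sin λ·ΔX + cos λ·ΔY = −(0.349537)(-338.7) + (0.936923)(-161.9) = -33.30 m.
1° of latitude spans πR/180 = 111317 m; at latitude φ, 1° of longitude spans that × cos φ = 79394.2 m, so Δλ = -33.30 / 79394.2 × 3600 = -1.510″.

Δλ = -1.5″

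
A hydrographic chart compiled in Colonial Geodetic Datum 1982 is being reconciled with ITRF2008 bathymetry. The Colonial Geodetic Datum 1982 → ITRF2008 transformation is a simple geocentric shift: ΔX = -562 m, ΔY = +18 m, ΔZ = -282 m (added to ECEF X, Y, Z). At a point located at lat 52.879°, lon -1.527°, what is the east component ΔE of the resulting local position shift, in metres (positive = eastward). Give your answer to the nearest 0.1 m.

ΔE = 3.0 m

The local east axis at (φ, λ) is (−sin λ, cos λ, 0), so ΔE = −sin(-1.527°)·(-562) + cos(-1.527°)·18 = 3.02 m.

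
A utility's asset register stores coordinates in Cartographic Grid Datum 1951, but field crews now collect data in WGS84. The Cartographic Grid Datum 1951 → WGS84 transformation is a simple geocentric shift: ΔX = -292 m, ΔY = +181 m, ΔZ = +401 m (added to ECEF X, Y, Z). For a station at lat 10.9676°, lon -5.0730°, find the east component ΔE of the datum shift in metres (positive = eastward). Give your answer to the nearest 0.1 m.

ΔE = 154.5 m

The local east axis at (φ, λ) is (−sin λ, cos λ, 0), so ΔE = −sin(-5.0730°)·(-292) + cos(-5.0730°)·181 = 154.47 m.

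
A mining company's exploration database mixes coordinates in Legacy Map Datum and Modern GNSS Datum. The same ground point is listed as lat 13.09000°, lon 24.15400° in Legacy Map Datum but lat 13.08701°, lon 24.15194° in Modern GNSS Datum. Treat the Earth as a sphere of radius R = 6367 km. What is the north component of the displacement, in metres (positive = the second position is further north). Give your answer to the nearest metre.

ΔN = -332 m

Δφ = 13.08701° − 13.09000° = -0.00299°; Δλ = 24.15194° − 24.15400° = -0.00206°.
1° along a meridian = πR/180 = 111125 m.
ΔN = Δφ × 111125 = -332.3 m; ΔE = Δλ × 111125 × cos(13.09000°) = -0.00206 × 111125 × 0.974016 = -223.0 m.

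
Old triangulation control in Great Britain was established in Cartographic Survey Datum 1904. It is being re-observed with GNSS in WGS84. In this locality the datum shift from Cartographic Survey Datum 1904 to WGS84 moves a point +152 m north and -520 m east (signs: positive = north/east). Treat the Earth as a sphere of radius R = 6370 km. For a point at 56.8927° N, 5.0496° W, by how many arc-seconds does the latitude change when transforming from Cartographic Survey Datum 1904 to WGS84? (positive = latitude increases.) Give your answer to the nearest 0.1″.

On a sphere of radius R, 1 rad of latitude = R, so Δφ = ΔN / R = 152.0 / 6370000 = 2.3862e-05 rad = 4.922″.

Δφ = 4.9″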